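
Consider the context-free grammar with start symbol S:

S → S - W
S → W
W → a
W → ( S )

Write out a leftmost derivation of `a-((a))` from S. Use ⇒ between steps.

S ⇒ S-W   [S → S - W]
S-W ⇒ W-W   [S → W]
W-W ⇒ a-W   [W → a]
a-W ⇒ a-(S)   [W → ( S )]
a-(S) ⇒ a-(W)   [S → W]
a-(W) ⇒ a-((S))   [W → ( S )]
a-((S)) ⇒ a-((W))   [S → W]
a-((W)) ⇒ a-((a))   [W → a]

S ⇒ S-W ⇒ W-W ⇒ a-W ⇒ a-(S) ⇒ a-(W) ⇒ a-((S)) ⇒ a-((W)) ⇒ a-((a))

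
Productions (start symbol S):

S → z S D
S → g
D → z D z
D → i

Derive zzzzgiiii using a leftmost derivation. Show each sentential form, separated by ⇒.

S⇒zSD⇒zzSDD⇒zzzSDDD⇒zzzzSDDDD⇒zzzzgDDDD⇒zzzzgiDDD⇒zzzzgiiDD⇒zzzzgiiiD⇒zzzzgiiii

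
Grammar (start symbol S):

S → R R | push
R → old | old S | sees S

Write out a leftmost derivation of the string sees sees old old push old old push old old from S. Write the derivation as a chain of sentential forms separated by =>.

S => R R => sees S R => sees R R R => sees sees S R R => sees sees R R R R => sees sees old S R R R => sees sees old R R R R R => sees sees old old S R R R R => sees sees old old push R R R R => sees sees old old push old R R R => sees sees old old push old old S R R => sees sees old old push old old push R R => sees sees old old push old old push old R => sees sees old old push old old push old old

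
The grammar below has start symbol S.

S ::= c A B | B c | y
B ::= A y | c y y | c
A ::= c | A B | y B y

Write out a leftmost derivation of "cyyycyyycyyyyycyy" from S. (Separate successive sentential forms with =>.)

S=>cAB=>cyByB=>cyAyyB=>cyyByyyB=>cyyAyyyyB=>cyyAByyyyB=>cyyyByByyyyB=>cyyycyyyByyyyB=>cyyycyyyAyyyyyB=>cyyycyyycyyyyyB=>cyyycyyycyyyyycyy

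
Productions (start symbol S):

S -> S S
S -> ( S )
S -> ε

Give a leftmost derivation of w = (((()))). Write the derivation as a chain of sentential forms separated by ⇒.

S ⇒ SS   [S -> S S]
SS ⇒ (S)S   [S -> ( S )]
(S)S ⇒ ((S))S   [S -> ( S )]
((S))S ⇒ (((S)))S   [S -> ( S )]
(((S)))S ⇒ (((SS)))S   [S -> S S]
(((SS)))S ⇒ ((((S)S)))S   [S -> ( S )]
((((S)S)))S ⇒ (((()S)))S   [S -> ε]
(((()S)))S ⇒ (((())))S   [S -> ε]
(((())))S ⇒ (((())))   [S -> ε]

S⇒SS⇒(S)S⇒((S))S⇒(((S)))S⇒(((SS)))S⇒((((S)S)))S⇒(((()S)))S⇒(((())))S⇒(((())))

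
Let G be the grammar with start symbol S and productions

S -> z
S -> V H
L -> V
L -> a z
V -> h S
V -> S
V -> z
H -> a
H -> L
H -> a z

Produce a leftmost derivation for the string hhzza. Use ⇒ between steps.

S ⇒ VH ⇒ hSH ⇒ hVHH ⇒ hhSHH ⇒ hhzHH ⇒ hhzLH ⇒ hhzVH ⇒ hhzSH ⇒ hhzzH ⇒ hhzza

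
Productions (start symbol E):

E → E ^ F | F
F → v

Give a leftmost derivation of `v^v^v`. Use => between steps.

E => E^F => E^F^F => F^F^F => v^F^F => v^v^F => v^v^v

E => E^F   [E → E ^ F]
E^F => E^F^F   [E → E ^ F]
E^F^F => F^F^F   [E → F]
F^F^F => v^F^F   [F → v]
v^F^F => v^v^F   [F → v]
v^v^F => v^v^v   [F → v]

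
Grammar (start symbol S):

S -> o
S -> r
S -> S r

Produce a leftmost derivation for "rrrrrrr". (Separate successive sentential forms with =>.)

S=>Sr=>Srr=>Srrr=>Srrrr=>Srrrrr=>Srrrrrr=>rrrrrrr

S => Sr   [S -> S r]
Sr => Srr   [S -> S r]
Srr => Srrr   [S -> S r]
Srrr => Srrrr   [S -> S r]
Srrrr => Srrrrr   [S -> S r]
Srrrrr => Srrrrrr   [S -> S r]
Srrrrrr => rrrrrrr   [S -> r]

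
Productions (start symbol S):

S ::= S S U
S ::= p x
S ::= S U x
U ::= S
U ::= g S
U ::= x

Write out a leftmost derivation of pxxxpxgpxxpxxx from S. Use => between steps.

S => SUx   [S ::= S U x]
SUx => SUxUx   [S ::= S U x]
SUxUx => pxUxUx   [S ::= p x]
pxUxUx => pxxxUx   [U ::= x]
pxxxUx => pxxxSx   [U ::= S]
pxxxSx => pxxxSSUx   [S ::= S S U]
pxxxSSUx => pxxxSUxSUx   [S ::= S U x]
pxxxSUxSUx => pxxxpxUxSUx   [S ::= p x]
pxxxpxUxSUx => pxxxpxgSxSUx   [U ::= g S]
pxxxpxgSxSUx => pxxxpxgpxxSUx   [S ::= p x]
pxxxpxgpxxSUx => pxxxpxgpxxpxUx   [S ::= p x]
pxxxpxgpxxpxUx => pxxxpxgpxxpxxx   [U ::= x]

S => SUx => SUxUx => pxUxUx => pxxxUx => pxxxSx => pxxxSSUx => pxxxSUxSUx => pxxxpxUxSUx => pxxxpxgSxSUx => pxxxpxgpxxSUx => pxxxpxgpxxpxUx => pxxxpxgpxxpxxx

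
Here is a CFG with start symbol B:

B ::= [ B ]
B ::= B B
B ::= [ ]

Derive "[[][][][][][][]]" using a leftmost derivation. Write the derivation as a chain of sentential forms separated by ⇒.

B ⇒ [B] ⇒ [BB] ⇒ [BBB] ⇒ [BBBB] ⇒ [[]BBB] ⇒ [[]BBBB] ⇒ [[]BBBBB] ⇒ [[]BBBBBB] ⇒ [[][]BBBBB] ⇒ [[][][]BBBB] ⇒ [[][][][]BBB] ⇒ [[][][][][]BB] ⇒ [[][][][][][]B] ⇒ [[][][][][][][]]

B ⇒ [B]   [B ::= [ B ]]
[B] ⇒ [BB]   [B ::= B B]
[BB] ⇒ [BBB]   [B ::= B B]
[BBB] ⇒ [BBBB]   [B ::= B B]
[BBBB] ⇒ [[]BBB]   [B ::= [ ]]
[[]BBB] ⇒ [[]BBBB]   [B ::= B B]
[[]BBBB] ⇒ [[]BBBBB]   [B ::= B B]
[[]BBBBB] ⇒ [[]BBBBBB]   [B ::= B B]
[[]BBBBBB] ⇒ [[][]BBBBB]   [B ::= [ ]]
[[][]BBBBB] ⇒ [[][][]BBBB]   [B ::= [ ]]
[[][][]BBBB] ⇒ [[][][][]BBB]   [B ::= [ ]]
[[][][][]BBB] ⇒ [[][][][][]BB]   [B ::= [ ]]
[[][][][][]BB] ⇒ [[][][][][][]B]   [B ::= [ ]]
[[][][][][][]B] ⇒ [[][][][][][][]]   [B ::= [ ]]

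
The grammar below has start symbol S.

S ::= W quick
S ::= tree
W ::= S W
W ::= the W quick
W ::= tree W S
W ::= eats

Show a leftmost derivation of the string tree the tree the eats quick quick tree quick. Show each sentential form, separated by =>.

S => W quick   [S ::= W quick]
W quick => tree W S quick   [W ::= tree W S]
tree W S quick => tree the W quick S quick   [W ::= the W quick]
tree the W quick S quick => tree the S W quick S quick   [W ::= S W]
tree the S W quick S quick => tree the tree W quick S quick   [S ::= tree]
tree the tree W quick S quick => tree the tree the W quick quick S quick   [W ::= the W quick]
tree the tree the W quick quick S quick => tree the tree the eats quick quick S quick   [W ::= eats]
tree the tree the eats quick quick S quick => tree the tree the eats quick quick tree quick   [S ::= tree]

S => W quick => tree W S quick => tree the W quick S quick => tree the S W quick S quick => tree the tree W quick S quick => tree the tree the W quick quick S quick => tree the tree the eats quick quick S quick => tree the tree the eats quick quick tree quick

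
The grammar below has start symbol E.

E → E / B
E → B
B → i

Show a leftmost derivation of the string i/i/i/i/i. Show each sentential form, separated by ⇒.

E ⇒ E/B   [E → E / B]
E/B ⇒ E/B/B   [E → E / B]
E/B/B ⇒ E/B/B/B   [E → E / B]
E/B/B/B ⇒ E/B/B/B/B   [E → E / B]
E/B/B/B/B ⇒ B/B/B/B/B   [E → B]
B/B/B/B/B ⇒ i/B/B/B/B   [B → i]
i/B/B/B/B ⇒ i/i/B/B/B   [B → i]
i/i/B/B/B ⇒ i/i/i/B/B   [B → i]
i/i/i/B/B ⇒ i/i/i/i/B   [B → i]
i/i/i/i/B ⇒ i/i/i/i/i   [B → i]

E ⇒ E/B ⇒ E/B/B ⇒ E/B/B/B ⇒ E/B/B/B/B ⇒ B/B/B/B/B ⇒ i/B/B/B/B ⇒ i/i/B/B/B ⇒ i/i/i/B/B ⇒ i/i/i/i/B ⇒ i/i/i/i/i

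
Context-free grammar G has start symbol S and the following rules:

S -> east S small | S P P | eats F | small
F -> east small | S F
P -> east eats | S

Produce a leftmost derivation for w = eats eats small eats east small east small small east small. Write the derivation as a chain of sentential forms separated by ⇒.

S ⇒ eats F ⇒ eats S F ⇒ eats eats F F ⇒ eats eats S F F ⇒ eats eats small F F ⇒ eats eats small S F F ⇒ eats eats small eats F F F ⇒ eats eats small eats east small F F ⇒ eats eats small eats east small east small F ⇒ eats eats small eats east small east small S F ⇒ eats eats small eats east small east small small F ⇒ eats eats small eats east small east small small east small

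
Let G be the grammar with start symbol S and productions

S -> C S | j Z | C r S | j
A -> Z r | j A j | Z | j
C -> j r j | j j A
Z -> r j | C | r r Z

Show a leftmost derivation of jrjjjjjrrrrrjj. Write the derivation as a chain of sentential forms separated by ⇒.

S ⇒ CS ⇒ jrjS ⇒ jrjjZ ⇒ jrjjC ⇒ jrjjjjA ⇒ jrjjjjjAj ⇒ jrjjjjjZj ⇒ jrjjjjjrrZj ⇒ jrjjjjjrrrrZj ⇒ jrjjjjjrrrrrjj

S ⇒ CS   [S -> C S]
CS ⇒ jrjS   [C -> j r j]
jrjS ⇒ jrjjZ   [S -> j Z]
jrjjZ ⇒ jrjjC   [Z -> C]
jrjjC ⇒ jrjjjjA   [C -> j j A]
jrjjjjA ⇒ jrjjjjjAj   [A -> j A j]
jrjjjjjAj ⇒ jrjjjjjZj   [A -> Z]
jrjjjjjZj ⇒ jrjjjjjrrZj   [Z -> r r Z]
jrjjjjjrrZj ⇒ jrjjjjjrrrrZj   [Z -> r r Z]
jrjjjjjrrrrZj ⇒ jrjjjjjrrrrrjj   [Z -> r j]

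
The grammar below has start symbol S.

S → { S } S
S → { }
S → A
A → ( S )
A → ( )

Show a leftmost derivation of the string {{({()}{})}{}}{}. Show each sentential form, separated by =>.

S=>{S}S=>{{S}S}S=>{{A}S}S=>{{(S)}S}S=>{{({S}S)}S}S=>{{({A}S)}S}S=>{{({()}S)}S}S=>{{({()}{})}S}S=>{{({()}{})}{}}S=>{{({()}{})}{}}{}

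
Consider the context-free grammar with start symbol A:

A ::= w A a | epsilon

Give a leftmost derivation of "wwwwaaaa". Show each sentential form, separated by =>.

A => wAa   [A ::= w A a]
wAa => wwAaa   [A ::= w A a]
wwAaa => wwwAaaa   [A ::= w A a]
wwwAaaa => wwwwAaaaa   [A ::= w A a]
wwwwAaaaa => wwwwaaaa   [A ::= epsilon]

A=>wAa=>wwAaa=>wwwAaaa=>wwwwAaaaa=>wwwwaaaa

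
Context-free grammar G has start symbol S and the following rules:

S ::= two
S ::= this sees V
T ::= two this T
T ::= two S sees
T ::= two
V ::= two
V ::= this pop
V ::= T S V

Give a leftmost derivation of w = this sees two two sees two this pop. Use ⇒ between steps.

S ⇒ this sees V ⇒ this sees T S V ⇒ this sees two S sees S V ⇒ this sees two two sees S V ⇒ this sees two two sees two V ⇒ this sees two two sees two this pop

S ⇒ this sees V   [S ::= this sees V]
this sees V ⇒ this sees T S V   [V ::= T S V]
this sees T S V ⇒ this sees two S sees S V   [T ::= two S sees]
this sees two S sees S V ⇒ this sees two two sees S V   [S ::= two]
this sees two two sees S V ⇒ this sees two two sees two V   [S ::= two]
this sees two two sees two V ⇒ this sees two two sees two this pop   [V ::= this pop]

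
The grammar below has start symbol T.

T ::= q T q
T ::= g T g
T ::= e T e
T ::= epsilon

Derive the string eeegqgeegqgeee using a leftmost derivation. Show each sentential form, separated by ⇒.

T ⇒ eTe   [T ::= e T e]
eTe ⇒ eeTee   [T ::= e T e]
eeTee ⇒ eeeTeee   [T ::= e T e]
eeeTeee ⇒ eeegTgeee   [T ::= g T g]
eeegTgeee ⇒ eeegqTqgeee   [T ::= q T q]
eeegqTqgeee ⇒ eeegqgTgqgeee   [T ::= g T g]
eeegqgTgqgeee ⇒ eeegqgeTegqgeee   [T ::= e T e]
eeegqgeTegqgeee ⇒ eeegqgeegqgeee   [T ::= epsilon]

T ⇒ eTe ⇒ eeTee ⇒ eeeTeee ⇒ eeegTgeee ⇒ eeegqTqgeee ⇒ eeegqgTgqgeee ⇒ eeegqgeTegqgeee ⇒ eeegqgeegqgeee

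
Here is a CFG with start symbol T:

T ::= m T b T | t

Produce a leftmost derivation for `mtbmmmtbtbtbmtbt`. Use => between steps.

T => mTbT => mtbT => mtbmTbT => mtbmmTbTbT => mtbmmmTbTbTbT => mtbmmmtbTbTbT => mtbmmmtbtbTbT => mtbmmmtbtbtbT => mtbmmmtbtbtbmTbT => mtbmmmtbtbtbmtbT => mtbmmmtbtbtbmtbt

T => mTbT   [T ::= m T b T]
mTbT => mtbT   [T ::= t]
mtbT => mtbmTbT   [T ::= m T b T]
mtbmTbT => mtbmmTbTbT   [T ::= m T b T]
mtbmmTbTbT => mtbmmmTbTbTbT   [T ::= m T b T]
mtbmmmTbTbTbT => mtbmmmtbTbTbT   [T ::= t]
mtbmmmtbTbTbT => mtbmmmtbtbTbT   [T ::= t]
mtbmmmtbtbTbT => mtbmmmtbtbtbT   [T ::= t]
mtbmmmtbtbtbT => mtbmmmtbtbtbmTbT   [T ::= m T b T]
mtbmmmtbtbtbmTbT => mtbmmmtbtbtbmtbT   [T ::= t]
mtbmmmtbtbtbmtbT => mtbmmmtbtbtbmtbt   [T ::= t]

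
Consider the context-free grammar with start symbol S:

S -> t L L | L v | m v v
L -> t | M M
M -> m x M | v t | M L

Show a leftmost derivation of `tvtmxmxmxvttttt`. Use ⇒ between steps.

S⇒tLL⇒tMML⇒tvtML⇒tvtmxML⇒tvtmxmxML⇒tvtmxmxMLL⇒tvtmxmxmxMLL⇒tvtmxmxmxMLLL⇒tvtmxmxmxMLLLL⇒tvtmxmxmxvtLLLL⇒tvtmxmxmxvttLLL⇒tvtmxmxmxvtttLL⇒tvtmxmxmxvttttL⇒tvtmxmxmxvttttt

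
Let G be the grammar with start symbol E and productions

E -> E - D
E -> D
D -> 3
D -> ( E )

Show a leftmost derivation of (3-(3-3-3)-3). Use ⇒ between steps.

E ⇒ D   [E -> D]
D ⇒ (E)   [D -> ( E )]
(E) ⇒ (E-D)   [E -> E - D]
(E-D) ⇒ (E-D-D)   [E -> E - D]
(E-D-D) ⇒ (D-D-D)   [E -> D]
(D-D-D) ⇒ (3-D-D)   [D -> 3]
(3-D-D) ⇒ (3-(E)-D)   [D -> ( E )]
(3-(E)-D) ⇒ (3-(E-D)-D)   [E -> E - D]
(3-(E-D)-D) ⇒ (3-(E-D-D)-D)   [E -> E - D]
(3-(E-D-D)-D) ⇒ (3-(D-D-D)-D)   [E -> D]
(3-(D-D-D)-D) ⇒ (3-(3-D-D)-D)   [D -> 3]
(3-(3-D-D)-D) ⇒ (3-(3-3-D)-D)   [D -> 3]
(3-(3-3-D)-D) ⇒ (3-(3-3-3)-D)   [D -> 3]
(3-(3-3-3)-D) ⇒ (3-(3-3-3)-3)   [D -> 3]

E ⇒ D ⇒ (E) ⇒ (E-D) ⇒ (E-D-D) ⇒ (D-D-D) ⇒ (3-D-D) ⇒ (3-(E)-D) ⇒ (3-(E-D)-D) ⇒ (3-(E-D-D)-D) ⇒ (3-(D-D-D)-D) ⇒ (3-(3-D-D)-D) ⇒ (3-(3-3-D)-D) ⇒ (3-(3-3-3)-D) ⇒ (3-(3-3-3)-3)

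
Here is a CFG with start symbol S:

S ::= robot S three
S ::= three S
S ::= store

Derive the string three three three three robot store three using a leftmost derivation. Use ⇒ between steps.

S ⇒ three S   [S ::= three S]
three S ⇒ three three S   [S ::= three S]
three three S ⇒ three three three S   [S ::= three S]
three three three S ⇒ three three three three S   [S ::= three S]
three three three three S ⇒ three three three three robot S three   [S ::= robot S three]
three three three three robot S three ⇒ three three three three robot store three   [S ::= store]

S ⇒ three S ⇒ three three S ⇒ three three three S ⇒ three three three three S ⇒ three three three three robot S three ⇒ three three three three robot store three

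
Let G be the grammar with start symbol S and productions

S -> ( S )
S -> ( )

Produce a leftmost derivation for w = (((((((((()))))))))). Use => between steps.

S => (S) => ((S)) => (((S))) => ((((S)))) => (((((S))))) => ((((((S)))))) => (((((((S))))))) => ((((((((S)))))))) => (((((((((S))))))))) => (((((((((())))))))))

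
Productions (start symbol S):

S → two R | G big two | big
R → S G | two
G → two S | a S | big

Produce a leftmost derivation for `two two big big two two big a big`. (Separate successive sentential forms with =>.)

S => two R => two S G => two two R G => two two S G G => two two G big two G G => two two big big two G G => two two big big two two S G => two two big big two two big G => two two big big two two big a S => two two big big two two big a big

S => two R   [S → two R]
two R => two S G   [R → S G]
two S G => two two R G   [S → two R]
two two R G => two two S G G   [R → S G]
two two S G G => two two G big two G G   [S → G big two]
two two G big two G G => two two big big two G G   [G → big]
two two big big two G G => two two big big two two S G   [G → two S]
two two big big two two S G => two two big big two two big G   [S → big]
two two big big two two big G => two two big big two two big a S   [G → a S]
two two big big two two big a S => two two big big two two big a big   [S → big]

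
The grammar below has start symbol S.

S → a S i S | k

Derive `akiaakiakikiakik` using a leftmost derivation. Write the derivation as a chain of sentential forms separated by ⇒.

S⇒aSiS⇒akiS⇒akiaSiS⇒akiaaSiSiS⇒akiaakiSiS⇒akiaakiaSiSiS⇒akiaakiakiSiS⇒akiaakiakikiS⇒akiaakiakikiaSiS⇒akiaakiakikiakiS⇒akiaakiakikiakik

S ⇒ aSiS   [S → a S i S]
aSiS ⇒ akiS   [S → k]
akiS ⇒ akiaSiS   [S → a S i S]
akiaSiS ⇒ akiaaSiSiS   [S → a S i S]
akiaaSiSiS ⇒ akiaakiSiS   [S → k]
akiaakiSiS ⇒ akiaakiaSiSiS   [S → a S i S]
akiaakiaSiSiS ⇒ akiaakiakiSiS   [S → k]
akiaakiakiSiS ⇒ akiaakiakikiS   [S → k]
akiaakiakikiS ⇒ akiaakiakikiaSiS   [S → a S i S]
akiaakiakikiaSiS ⇒ akiaakiakikiakiS   [S → k]
akiaakiakikiakiS ⇒ akiaakiakikiakik   [S → k]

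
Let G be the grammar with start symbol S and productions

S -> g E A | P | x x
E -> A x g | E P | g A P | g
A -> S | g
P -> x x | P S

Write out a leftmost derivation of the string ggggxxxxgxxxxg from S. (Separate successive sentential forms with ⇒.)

S⇒gEA⇒gEPA⇒ggAPPA⇒ggSPPA⇒gggEAPPA⇒gggEPAPPA⇒gggEPPAPPA⇒ggggPPAPPA⇒ggggxxPAPPA⇒ggggxxxxAPPA⇒ggggxxxxgPPA⇒ggggxxxxgxxPA⇒ggggxxxxgxxxxA⇒ggggxxxxgxxxxg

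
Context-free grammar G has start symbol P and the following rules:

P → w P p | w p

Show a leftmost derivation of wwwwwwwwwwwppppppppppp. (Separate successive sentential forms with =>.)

P => wPp   [P → w P p]
wPp => wwPpp   [P → w P p]
wwPpp => wwwPppp   [P → w P p]
wwwPppp => wwwwPpppp   [P → w P p]
wwwwPpppp => wwwwwPppppp   [P → w P p]
wwwwwPppppp => wwwwwwPpppppp   [P → w P p]
wwwwwwPpppppp => wwwwwwwPppppppp   [P → w P p]
wwwwwwwPppppppp => wwwwwwwwPpppppppp   [P → w P p]
wwwwwwwwPpppppppp => wwwwwwwwwPppppppppp   [P → w P p]
wwwwwwwwwPppppppppp => wwwwwwwwwwPpppppppppp   [P → w P p]
wwwwwwwwwwPpppppppppp => wwwwwwwwwwwppppppppppp   [P → w p]

P => wPp => wwPpp => wwwPppp => wwwwPpppp => wwwwwPppppp => wwwwwwPpppppp => wwwwwwwPppppppp => wwwwwwwwPpppppppp => wwwwwwwwwPppppppppp => wwwwwwwwwwPpppppppppp => wwwwwwwwwwwppppppppppp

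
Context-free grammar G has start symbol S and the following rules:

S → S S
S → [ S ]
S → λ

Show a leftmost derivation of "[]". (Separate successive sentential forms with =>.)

S => SS => SSS => SSSS => SSSSS => [S]SSSS => []SSSS => []SSS => []SS => []S => []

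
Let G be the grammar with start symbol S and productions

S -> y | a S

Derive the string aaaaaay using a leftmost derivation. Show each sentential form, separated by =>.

S=>aS=>aaS=>aaaS=>aaaaS=>aaaaaS=>aaaaaaS=>aaaaaay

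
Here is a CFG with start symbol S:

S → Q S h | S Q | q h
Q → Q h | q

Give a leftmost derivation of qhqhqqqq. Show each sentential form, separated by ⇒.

S ⇒ SQ ⇒ SQQ ⇒ SQQQ ⇒ SQQQQ ⇒ SQQQQQ ⇒ qhQQQQQ ⇒ qhQhQQQQ ⇒ qhqhQQQQ ⇒ qhqhqQQQ ⇒ qhqhqqQQ ⇒ qhqhqqqQ ⇒ qhqhqqqq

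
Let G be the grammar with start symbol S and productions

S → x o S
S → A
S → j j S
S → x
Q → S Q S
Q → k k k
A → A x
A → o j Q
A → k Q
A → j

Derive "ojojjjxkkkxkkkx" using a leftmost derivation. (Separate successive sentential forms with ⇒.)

S ⇒ A ⇒ ojQ ⇒ ojSQS ⇒ ojAQS ⇒ ojojQQS ⇒ ojojSQSQS ⇒ ojojjjSQSQS ⇒ ojojjjxQSQS ⇒ ojojjjxkkkSQS ⇒ ojojjjxkkkxQS ⇒ ojojjjxkkkxkkkS ⇒ ojojjjxkkkxkkkx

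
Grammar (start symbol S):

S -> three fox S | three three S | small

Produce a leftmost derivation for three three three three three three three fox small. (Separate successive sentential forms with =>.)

S => three three S   [S -> three three S]
three three S => three three three three S   [S -> three three S]
three three three three S => three three three three three three S   [S -> three three S]
three three three three three three S => three three three three three three three fox S   [S -> three fox S]
three three three three three three three fox S => three three three three three three three fox small   [S -> small]

S => three three S => three three three three S => three three three three three three S => three three three three three three three fox S => three three three three three three three fox small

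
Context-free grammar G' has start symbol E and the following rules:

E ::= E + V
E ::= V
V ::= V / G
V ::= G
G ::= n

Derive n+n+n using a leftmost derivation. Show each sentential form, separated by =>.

E => E+V => E+V+V => V+V+V => G+V+V => n+V+V => n+G+V => n+n+V => n+n+G => n+n+n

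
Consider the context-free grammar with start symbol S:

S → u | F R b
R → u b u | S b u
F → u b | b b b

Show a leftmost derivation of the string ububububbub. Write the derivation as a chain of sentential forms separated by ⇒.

S ⇒ FRb ⇒ ubRb ⇒ ubSbub ⇒ ubFRbbub ⇒ ububRbbub ⇒ ububububbub

S ⇒ FRb   [S → F R b]
FRb ⇒ ubRb   [F → u b]
ubRb ⇒ ubSbub   [R → S b u]
ubSbub ⇒ ubFRbbub   [S → F R b]
ubFRbbub ⇒ ububRbbub   [F → u b]
ububRbbub ⇒ ububububbub   [R → u b u]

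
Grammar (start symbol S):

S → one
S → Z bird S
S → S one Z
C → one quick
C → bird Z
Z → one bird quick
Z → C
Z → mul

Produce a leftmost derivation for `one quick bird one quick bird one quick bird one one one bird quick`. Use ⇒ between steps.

S ⇒ S one Z ⇒ Z bird S one Z ⇒ C bird S one Z ⇒ one quick bird S one Z ⇒ one quick bird Z bird S one Z ⇒ one quick bird C bird S one Z ⇒ one quick bird one quick bird S one Z ⇒ one quick bird one quick bird Z bird S one Z ⇒ one quick bird one quick bird C bird S one Z ⇒ one quick bird one quick bird one quick bird S one Z ⇒ one quick bird one quick bird one quick bird one one Z ⇒ one quick bird one quick bird one quick bird one one one bird quick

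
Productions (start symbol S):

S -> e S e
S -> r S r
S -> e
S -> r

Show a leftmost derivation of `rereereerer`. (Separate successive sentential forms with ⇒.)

S ⇒ rSr   [S -> r S r]
rSr ⇒ reSer   [S -> e S e]
reSer ⇒ rerSrer   [S -> r S r]
rerSrer ⇒ rereSerer   [S -> e S e]
rereSerer ⇒ rereeSeerer   [S -> e S e]
rereeSeerer ⇒ rereereerer   [S -> r]

S ⇒ rSr ⇒ reSer ⇒ rerSrer ⇒ rereSerer ⇒ rereeSeerer ⇒ rereereerer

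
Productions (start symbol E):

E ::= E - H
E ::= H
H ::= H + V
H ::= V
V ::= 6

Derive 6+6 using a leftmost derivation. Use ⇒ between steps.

E ⇒ H ⇒ H+V ⇒ V+V ⇒ 6+V ⇒ 6+6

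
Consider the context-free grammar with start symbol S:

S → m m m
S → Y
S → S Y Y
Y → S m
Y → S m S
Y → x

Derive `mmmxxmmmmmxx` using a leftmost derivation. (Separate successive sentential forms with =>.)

S => SYY   [S → S Y Y]
SYY => YYY   [S → Y]
YYY => SmSYY   [Y → S m S]
SmSYY => YmSYY   [S → Y]
YmSYY => SmmSYY   [Y → S m]
SmmSYY => SYYmmSYY   [S → S Y Y]
SYYmmSYY => mmmYYmmSYY   [S → m m m]
mmmYYmmSYY => mmmxYmmSYY   [Y → x]
mmmxYmmSYY => mmmxxmmSYY   [Y → x]
mmmxxmmSYY => mmmxxmmmmmYY   [S → m m m]
mmmxxmmmmmYY => mmmxxmmmmmxY   [Y → x]
mmmxxmmmmmxY => mmmxxmmmmmxx   [Y → x]

S => SYY => YYY => SmSYY => YmSYY => SmmSYY => SYYmmSYY => mmmYYmmSYY => mmmxYmmSYY => mmmxxmmSYY => mmmxxmmmmmYY => mmmxxmmmmmxY => mmmxxmmmmmxx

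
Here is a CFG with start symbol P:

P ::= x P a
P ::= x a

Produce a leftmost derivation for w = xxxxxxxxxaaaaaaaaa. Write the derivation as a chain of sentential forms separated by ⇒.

P ⇒ xPa   [P ::= x P a]
xPa ⇒ xxPaa   [P ::= x P a]
xxPaa ⇒ xxxPaaa   [P ::= x P a]
xxxPaaa ⇒ xxxxPaaaa   [P ::= x P a]
xxxxPaaaa ⇒ xxxxxPaaaaa   [P ::= x P a]
xxxxxPaaaaa ⇒ xxxxxxPaaaaaa   [P ::= x P a]
xxxxxxPaaaaaa ⇒ xxxxxxxPaaaaaaa   [P ::= x P a]
xxxxxxxPaaaaaaa ⇒ xxxxxxxxPaaaaaaaa   [P ::= x P a]
xxxxxxxxPaaaaaaaa ⇒ xxxxxxxxxaaaaaaaaa   [P ::= x a]

P ⇒ xPa ⇒ xxPaa ⇒ xxxPaaa ⇒ xxxxPaaaa ⇒ xxxxxPaaaaa ⇒ xxxxxxPaaaaaa ⇒ xxxxxxxPaaaaaaa ⇒ xxxxxxxxPaaaaaaaa ⇒ xxxxxxxxxaaaaaaaaa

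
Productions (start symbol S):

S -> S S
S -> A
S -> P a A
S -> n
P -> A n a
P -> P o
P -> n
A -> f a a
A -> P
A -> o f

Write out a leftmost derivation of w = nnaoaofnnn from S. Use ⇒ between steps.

S ⇒ SS   [S -> S S]
SS ⇒ SSS   [S -> S S]
SSS ⇒ SSSS   [S -> S S]
SSSS ⇒ PaASSS   [S -> P a A]
PaASSS ⇒ PoaASSS   [P -> P o]
PoaASSS ⇒ AnaoaASSS   [P -> A n a]
AnaoaASSS ⇒ PnaoaASSS   [A -> P]
PnaoaASSS ⇒ nnaoaASSS   [P -> n]
nnaoaASSS ⇒ nnaoaofSSS   [A -> o f]
nnaoaofSSS ⇒ nnaoaofnSS   [S -> n]
nnaoaofnSS ⇒ nnaoaofnnS   [S -> n]
nnaoaofnnS ⇒ nnaoaofnnn   [S -> n]

S ⇒ SS ⇒ SSS ⇒ SSSS ⇒ PaASSS ⇒ PoaASSS ⇒ AnaoaASSS ⇒ PnaoaASSS ⇒ nnaoaASSS ⇒ nnaoaofSSS ⇒ nnaoaofnSS ⇒ nnaoaofnnS ⇒ nnaoaofnnn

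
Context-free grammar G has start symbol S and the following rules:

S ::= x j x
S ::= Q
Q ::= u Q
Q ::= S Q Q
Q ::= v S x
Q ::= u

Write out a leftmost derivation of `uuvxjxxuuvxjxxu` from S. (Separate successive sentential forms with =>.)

S=>Q=>uQ=>uuQ=>uuSQQ=>uuQQQ=>uuvSxQQ=>uuvxjxxQQ=>uuvxjxxuQQ=>uuvxjxxuuQQ=>uuvxjxxuuvSxQ=>uuvxjxxuuvxjxxQ=>uuvxjxxuuvxjxxu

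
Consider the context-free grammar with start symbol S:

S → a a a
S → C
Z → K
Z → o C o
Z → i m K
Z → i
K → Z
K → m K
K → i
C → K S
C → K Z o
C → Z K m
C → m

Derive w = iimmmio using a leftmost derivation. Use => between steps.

S => C => KZo => ZZo => iZo => iimKo => iimmKo => iimmmKo => iimmmio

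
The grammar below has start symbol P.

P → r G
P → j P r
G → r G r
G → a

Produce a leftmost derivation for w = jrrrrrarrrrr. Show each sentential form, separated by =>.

P => jPr   [P → j P r]
jPr => jrGr   [P → r G]
jrGr => jrrGrr   [G → r G r]
jrrGrr => jrrrGrrr   [G → r G r]
jrrrGrrr => jrrrrGrrrr   [G → r G r]
jrrrrGrrrr => jrrrrrGrrrrr   [G → r G r]
jrrrrrGrrrrr => jrrrrrarrrrr   [G → a]

P => jPr => jrGr => jrrGrr => jrrrGrrr => jrrrrGrrrr => jrrrrrGrrrrr => jrrrrrarrrrr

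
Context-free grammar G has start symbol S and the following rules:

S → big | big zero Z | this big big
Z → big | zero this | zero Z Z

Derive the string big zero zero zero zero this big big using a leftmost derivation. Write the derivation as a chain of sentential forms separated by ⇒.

S ⇒ big zero Z ⇒ big zero zero Z Z ⇒ big zero zero zero Z Z Z ⇒ big zero zero zero zero this Z Z ⇒ big zero zero zero zero this big Z ⇒ big zero zero zero zero this big big

S ⇒ big zero Z   [S → big zero Z]
big zero Z ⇒ big zero zero Z Z   [Z → zero Z Z]
big zero zero Z Z ⇒ big zero zero zero Z Z Z   [Z → zero Z Z]
big zero zero zero Z Z Z ⇒ big zero zero zero zero this Z Z   [Z → zero this]
big zero zero zero zero this Z Z ⇒ big zero zero zero zero this big Z   [Z → big]
big zero zero zero zero this big Z ⇒ big zero zero zero zero this big big   [Z → big]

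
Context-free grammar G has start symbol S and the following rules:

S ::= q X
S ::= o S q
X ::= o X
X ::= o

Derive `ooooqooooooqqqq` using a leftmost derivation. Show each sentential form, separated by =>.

S => oSq   [S ::= o S q]
oSq => ooSqq   [S ::= o S q]
ooSqq => oooSqqq   [S ::= o S q]
oooSqqq => ooooSqqqq   [S ::= o S q]
ooooSqqqq => ooooqXqqqq   [S ::= q X]
ooooqXqqqq => ooooqoXqqqq   [X ::= o X]
ooooqoXqqqq => ooooqooXqqqq   [X ::= o X]
ooooqooXqqqq => ooooqoooXqqqq   [X ::= o X]
ooooqoooXqqqq => ooooqooooXqqqq   [X ::= o X]
ooooqooooXqqqq => ooooqoooooXqqqq   [X ::= o X]
ooooqoooooXqqqq => ooooqooooooqqqq   [X ::= o]

S=>oSq=>ooSqq=>oooSqqq=>ooooSqqqq=>ooooqXqqqq=>ooooqoXqqqq=>ooooqooXqqqq=>ooooqoooXqqqq=>ooooqooooXqqqq=>ooooqoooooXqqqq=>ooooqooooooqqqq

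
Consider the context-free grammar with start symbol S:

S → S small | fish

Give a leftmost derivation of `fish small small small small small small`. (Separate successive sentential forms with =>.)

S => S small   [S → S small]
S small => S small small   [S → S small]
S small small => S small small small   [S → S small]
S small small small => S small small small small   [S → S small]
S small small small small => S small small small small small   [S → S small]
S small small small small small => S small small small small small small   [S → S small]
S small small small small small small => fish small small small small small small   [S → fish]

S => S small => S small small => S small small small => S small small small small => S small small small small small => S small small small small small small => fish small small small small small small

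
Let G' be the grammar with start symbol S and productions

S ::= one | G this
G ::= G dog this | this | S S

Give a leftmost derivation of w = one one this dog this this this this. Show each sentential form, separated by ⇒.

S ⇒ G this ⇒ S S this ⇒ one S this ⇒ one G this this ⇒ one S S this this ⇒ one one S this this ⇒ one one G this this this ⇒ one one G dog this this this this ⇒ one one this dog this this this this

S ⇒ G this   [S ::= G this]
G this ⇒ S S this   [G ::= S S]
S S this ⇒ one S this   [S ::= one]
one S this ⇒ one G this this   [S ::= G this]
one G this this ⇒ one S S this this   [G ::= S S]
one S S this this ⇒ one one S this this   [S ::= one]
one one S this this ⇒ one one G this this this   [S ::= G this]
one one G this this this ⇒ one one G dog this this this this   [G ::= G dog this]
one one G dog this this this this ⇒ one one this dog this this this this   [G ::= this]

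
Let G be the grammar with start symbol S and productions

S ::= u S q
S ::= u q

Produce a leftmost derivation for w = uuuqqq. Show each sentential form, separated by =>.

S=>uSq=>uuSqq=>uuuqqq

S => uSq   [S ::= u S q]
uSq => uuSqq   [S ::= u S q]
uuSqq => uuuqqq   [S ::= u q]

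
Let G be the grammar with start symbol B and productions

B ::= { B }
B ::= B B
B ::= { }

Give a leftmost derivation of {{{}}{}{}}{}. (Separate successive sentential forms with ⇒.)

B ⇒ BB   [B ::= B B]
BB ⇒ {B}B   [B ::= { B }]
{B}B ⇒ {BB}B   [B ::= B B]
{BB}B ⇒ {BBB}B   [B ::= B B]
{BBB}B ⇒ {{B}BB}B   [B ::= { B }]
{{B}BB}B ⇒ {{{}}BB}B   [B ::= { }]
{{{}}BB}B ⇒ {{{}}{}B}B   [B ::= { }]
{{{}}{}B}B ⇒ {{{}}{}{}}B   [B ::= { }]
{{{}}{}{}}B ⇒ {{{}}{}{}}{}   [B ::= { }]

B⇒BB⇒{B}B⇒{BB}B⇒{BBB}B⇒{{B}BB}B⇒{{{}}BB}B⇒{{{}}{}B}B⇒{{{}}{}{}}B⇒{{{}}{}{}}{}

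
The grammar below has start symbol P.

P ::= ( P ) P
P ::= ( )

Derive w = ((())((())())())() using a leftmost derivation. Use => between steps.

P => (P)P => ((P)P)P => ((())P)P => ((())(P)P)P => ((())((P)P)P)P => ((())((())P)P)P => ((())((())())P)P => ((())((())())())P => ((())((())())())()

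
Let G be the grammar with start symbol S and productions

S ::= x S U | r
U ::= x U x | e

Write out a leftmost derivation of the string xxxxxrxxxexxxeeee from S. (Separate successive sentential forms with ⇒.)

S ⇒ xSU   [S ::= x S U]
xSU ⇒ xxSUU   [S ::= x S U]
xxSUU ⇒ xxxSUUU   [S ::= x S U]
xxxSUUU ⇒ xxxxSUUUU   [S ::= x S U]
xxxxSUUUU ⇒ xxxxxSUUUUU   [S ::= x S U]
xxxxxSUUUUU ⇒ xxxxxrUUUUU   [S ::= r]
xxxxxrUUUUU ⇒ xxxxxrxUxUUUU   [U ::= x U x]
xxxxxrxUxUUUU ⇒ xxxxxrxxUxxUUUU   [U ::= x U x]
xxxxxrxxUxxUUUU ⇒ xxxxxrxxxUxxxUUUU   [U ::= x U x]
xxxxxrxxxUxxxUUUU ⇒ xxxxxrxxxexxxUUUU   [U ::= e]
xxxxxrxxxexxxUUUU ⇒ xxxxxrxxxexxxeUUU   [U ::= e]
xxxxxrxxxexxxeUUU ⇒ xxxxxrxxxexxxeeUU   [U ::= e]
xxxxxrxxxexxxeeUU ⇒ xxxxxrxxxexxxeeeU   [U ::= e]
xxxxxrxxxexxxeeeU ⇒ xxxxxrxxxexxxeeee   [U ::= e]

S⇒xSU⇒xxSUU⇒xxxSUUU⇒xxxxSUUUU⇒xxxxxSUUUUU⇒xxxxxrUUUUU⇒xxxxxrxUxUUUU⇒xxxxxrxxUxxUUUU⇒xxxxxrxxxUxxxUUUU⇒xxxxxrxxxexxxUUUU⇒xxxxxrxxxexxxeUUU⇒xxxxxrxxxexxxeeUU⇒xxxxxrxxxexxxeeeU⇒xxxxxrxxxexxxeeee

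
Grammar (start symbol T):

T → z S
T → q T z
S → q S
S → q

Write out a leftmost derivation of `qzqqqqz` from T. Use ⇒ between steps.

T ⇒ qTz ⇒ qzSz ⇒ qzqSz ⇒ qzqqSz ⇒ qzqqqSz ⇒ qzqqqqz

T ⇒ qTz   [T → q T z]
qTz ⇒ qzSz   [T → z S]
qzSz ⇒ qzqSz   [S → q S]
qzqSz ⇒ qzqqSz   [S → q S]
qzqqSz ⇒ qzqqqSz   [S → q S]
qzqqqSz ⇒ qzqqqqz   [S → q]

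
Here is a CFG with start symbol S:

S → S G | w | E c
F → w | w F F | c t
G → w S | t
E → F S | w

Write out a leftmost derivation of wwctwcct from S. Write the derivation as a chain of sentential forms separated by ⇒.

S ⇒ SG   [S → S G]
SG ⇒ EcG   [S → E c]
EcG ⇒ FScG   [E → F S]
FScG ⇒ wFFScG   [F → w F F]
wFFScG ⇒ wwFScG   [F → w]
wwFScG ⇒ wwctScG   [F → c t]
wwctScG ⇒ wwctEccG   [S → E c]
wwctEccG ⇒ wwctwccG   [E → w]
wwctwccG ⇒ wwctwcct   [G → t]

S⇒SG⇒EcG⇒FScG⇒wFFScG⇒wwFScG⇒wwctScG⇒wwctEccG⇒wwctwccG⇒wwctwcct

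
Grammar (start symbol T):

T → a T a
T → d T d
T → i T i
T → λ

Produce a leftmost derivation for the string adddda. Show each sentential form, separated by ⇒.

T ⇒ aTa ⇒ adTda ⇒ addTdda ⇒ adddda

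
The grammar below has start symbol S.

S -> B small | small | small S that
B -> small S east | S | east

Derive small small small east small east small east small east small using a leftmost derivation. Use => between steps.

S => B small => small S east small => small B small east small => small small S east small east small => small small B small east small east small => small small small S east small east small east small => small small small B small east small east small east small => small small small east small east small east small east small

S => B small   [S -> B small]
B small => small S east small   [B -> small S east]
small S east small => small B small east small   [S -> B small]
small B small east small => small small S east small east small   [B -> small S east]
small small S east small east small => small small B small east small east small   [S -> B small]
small small B small east small east small => small small small S east small east small east small   [B -> small S east]
small small small S east small east small east small => small small small B small east small east small east small   [S -> B small]
small small small B small east small east small east small => small small small east small east small east small east small   [B -> east]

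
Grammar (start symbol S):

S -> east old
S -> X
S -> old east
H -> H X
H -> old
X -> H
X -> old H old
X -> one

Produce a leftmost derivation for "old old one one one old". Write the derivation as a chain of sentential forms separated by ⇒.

S ⇒ X ⇒ old H old ⇒ old H X old ⇒ old H X X old ⇒ old H X X X old ⇒ old old X X X old ⇒ old old one X X old ⇒ old old one one X old ⇒ old old one one one old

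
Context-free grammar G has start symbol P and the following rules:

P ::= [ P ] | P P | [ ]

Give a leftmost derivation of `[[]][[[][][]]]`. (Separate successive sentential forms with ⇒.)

P⇒PP⇒[P]P⇒[[]]P⇒[[]][P]⇒[[]][[P]]⇒[[]][[PP]]⇒[[]][[PPP]]⇒[[]][[[]PP]]⇒[[]][[[][]P]]⇒[[]][[[][][]]]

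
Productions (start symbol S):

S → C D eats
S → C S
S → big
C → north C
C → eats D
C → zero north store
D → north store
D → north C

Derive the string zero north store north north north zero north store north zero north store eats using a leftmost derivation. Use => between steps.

S => C S => zero north store S => zero north store C D eats => zero north store north C D eats => zero north store north north C D eats => zero north store north north north C D eats => zero north store north north north zero north store D eats => zero north store north north north zero north store north C eats => zero north store north north north zero north store north zero north store eats

S => C S   [S → C S]
C S => zero north store S   [C → zero north store]
zero north store S => zero north store C D eats   [S → C D eats]
zero north store C D eats => zero north store north C D eats   [C → north C]
zero north store north C D eats => zero north store north north C D eats   [C → north C]
zero north store north north C D eats => zero north store north north north C D eats   [C → north C]
zero north store north north north C D eats => zero north store north north north zero north store D eats   [C → zero north store]
zero north store north north north zero north store D eats => zero north store north north north zero north store north C eats   [D → north C]
zero north store north north north zero north store north C eats => zero north store north north north zero north store north zero north store eats   [C → zero north store]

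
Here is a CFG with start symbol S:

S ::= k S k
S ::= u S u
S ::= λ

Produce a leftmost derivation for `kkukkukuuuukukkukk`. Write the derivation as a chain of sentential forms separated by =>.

S => kSk => kkSkk => kkuSukk => kkukSkukk => kkukkSkkukk => kkukkuSukkukk => kkukkukSkukkukk => kkukkukuSukukkukk => kkukkukuuSuukukkukk => kkukkukuuuukukkukk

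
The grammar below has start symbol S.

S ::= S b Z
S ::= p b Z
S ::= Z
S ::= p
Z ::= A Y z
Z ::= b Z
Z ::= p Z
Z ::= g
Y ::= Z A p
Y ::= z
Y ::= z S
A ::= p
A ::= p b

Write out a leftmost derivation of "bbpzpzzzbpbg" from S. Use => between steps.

S => SbZ => ZbZ => bZbZ => bbZbZ => bbAYzbZ => bbpYzbZ => bbpzSzbZ => bbpzZzbZ => bbpzAYzzbZ => bbpzpYzzbZ => bbpzpzzzbZ => bbpzpzzzbpZ => bbpzpzzzbpbZ => bbpzpzzzbpbg

S => SbZ   [S ::= S b Z]
SbZ => ZbZ   [S ::= Z]
ZbZ => bZbZ   [Z ::= b Z]
bZbZ => bbZbZ   [Z ::= b Z]
bbZbZ => bbAYzbZ   [Z ::= A Y z]
bbAYzbZ => bbpYzbZ   [A ::= p]
bbpYzbZ => bbpzSzbZ   [Y ::= z S]
bbpzSzbZ => bbpzZzbZ   [S ::= Z]
bbpzZzbZ => bbpzAYzzbZ   [Z ::= A Y z]
bbpzAYzzbZ => bbpzpYzzbZ   [A ::= p]
bbpzpYzzbZ => bbpzpzzzbZ   [Y ::= z]
bbpzpzzzbZ => bbpzpzzzbpZ   [Z ::= p Z]
bbpzpzzzbpZ => bbpzpzzzbpbZ   [Z ::= b Z]
bbpzpzzzbpbZ => bbpzpzzzbpbg   [Z ::= g]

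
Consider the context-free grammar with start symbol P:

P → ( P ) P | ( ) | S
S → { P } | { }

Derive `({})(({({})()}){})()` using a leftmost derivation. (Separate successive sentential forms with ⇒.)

P ⇒ (P)P ⇒ (S)P ⇒ ({})P ⇒ ({})(P)P ⇒ ({})((P)P)P ⇒ ({})((S)P)P ⇒ ({})(({P})P)P ⇒ ({})(({(P)P})P)P ⇒ ({})(({(S)P})P)P ⇒ ({})(({({})P})P)P ⇒ ({})(({({})()})P)P ⇒ ({})(({({})()})S)P ⇒ ({})(({({})()}){})P ⇒ ({})(({({})()}){})()

P ⇒ (P)P   [P → ( P ) P]
(P)P ⇒ (S)P   [P → S]
(S)P ⇒ ({})P   [S → { }]
({})P ⇒ ({})(P)P   [P → ( P ) P]
({})(P)P ⇒ ({})((P)P)P   [P → ( P ) P]
({})((P)P)P ⇒ ({})((S)P)P   [P → S]
({})((S)P)P ⇒ ({})(({P})P)P   [S → { P }]
({})(({P})P)P ⇒ ({})(({(P)P})P)P   [P → ( P ) P]
({})(({(P)P})P)P ⇒ ({})(({(S)P})P)P   [P → S]
({})(({(S)P})P)P ⇒ ({})(({({})P})P)P   [S → { }]
({})(({({})P})P)P ⇒ ({})(({({})()})P)P   [P → ( )]
({})(({({})()})P)P ⇒ ({})(({({})()})S)P   [P → S]
({})(({({})()})S)P ⇒ ({})(({({})()}){})P   [S → { }]
({})(({({})()}){})P ⇒ ({})(({({})()}){})()   [P → ( )]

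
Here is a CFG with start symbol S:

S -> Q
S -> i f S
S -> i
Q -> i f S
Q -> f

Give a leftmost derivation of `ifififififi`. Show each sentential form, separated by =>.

S=>Q=>ifS=>ifQ=>ififS=>ifififS=>ififififS=>ififififQ=>ifififififS=>ifififififi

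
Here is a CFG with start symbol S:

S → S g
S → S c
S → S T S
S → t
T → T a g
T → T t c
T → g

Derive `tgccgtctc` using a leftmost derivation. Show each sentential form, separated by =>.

S => Sc   [S → S c]
Sc => STSc   [S → S T S]
STSc => ScTSc   [S → S c]
ScTSc => SccTSc   [S → S c]
SccTSc => SgccTSc   [S → S g]
SgccTSc => tgccTSc   [S → t]
tgccTSc => tgccTtcSc   [T → T t c]
tgccTtcSc => tgccgtcSc   [T → g]
tgccgtcSc => tgccgtctc   [S → t]

S => Sc => STSc => ScTSc => SccTSc => SgccTSc => tgccTSc => tgccTtcSc => tgccgtcSc => tgccgtctc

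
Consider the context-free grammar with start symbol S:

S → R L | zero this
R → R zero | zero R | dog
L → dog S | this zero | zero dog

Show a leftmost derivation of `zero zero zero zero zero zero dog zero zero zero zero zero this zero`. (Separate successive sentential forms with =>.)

S => R L => zero R L => zero zero R L => zero zero zero R L => zero zero zero R zero L => zero zero zero R zero zero L => zero zero zero R zero zero zero L => zero zero zero R zero zero zero zero L => zero zero zero zero R zero zero zero zero L => zero zero zero zero zero R zero zero zero zero L => zero zero zero zero zero R zero zero zero zero zero L => zero zero zero zero zero zero R zero zero zero zero zero L => zero zero zero zero zero zero dog zero zero zero zero zero L => zero zero zero zero zero zero dog zero zero zero zero zero this zero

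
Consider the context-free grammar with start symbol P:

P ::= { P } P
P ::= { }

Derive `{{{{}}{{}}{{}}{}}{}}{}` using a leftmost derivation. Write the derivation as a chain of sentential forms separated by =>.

P => {P}P   [P ::= { P } P]
{P}P => {{P}P}P   [P ::= { P } P]
{{P}P}P => {{{P}P}P}P   [P ::= { P } P]
{{{P}P}P}P => {{{{}}P}P}P   [P ::= { }]
{{{{}}P}P}P => {{{{}}{P}P}P}P   [P ::= { P } P]
{{{{}}{P}P}P}P => {{{{}}{{}}P}P}P   [P ::= { }]
{{{{}}{{}}P}P}P => {{{{}}{{}}{P}P}P}P   [P ::= { P } P]
{{{{}}{{}}{P}P}P}P => {{{{}}{{}}{{}}P}P}P   [P ::= { }]
{{{{}}{{}}{{}}P}P}P => {{{{}}{{}}{{}}{}}P}P   [P ::= { }]
{{{{}}{{}}{{}}{}}P}P => {{{{}}{{}}{{}}{}}{}}P   [P ::= { }]
{{{{}}{{}}{{}}{}}{}}P => {{{{}}{{}}{{}}{}}{}}{}   [P ::= { }]

P => {P}P => {{P}P}P => {{{P}P}P}P => {{{{}}P}P}P => {{{{}}{P}P}P}P => {{{{}}{{}}P}P}P => {{{{}}{{}}{P}P}P}P => {{{{}}{{}}{{}}P}P}P => {{{{}}{{}}{{}}{}}P}P => {{{{}}{{}}{{}}{}}{}}P => {{{{}}{{}}{{}}{}}{}}{}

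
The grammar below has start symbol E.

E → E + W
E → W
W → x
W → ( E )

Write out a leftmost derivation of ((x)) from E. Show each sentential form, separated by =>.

E=>W=>(E)=>(W)=>((E))=>((W))=>((x))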